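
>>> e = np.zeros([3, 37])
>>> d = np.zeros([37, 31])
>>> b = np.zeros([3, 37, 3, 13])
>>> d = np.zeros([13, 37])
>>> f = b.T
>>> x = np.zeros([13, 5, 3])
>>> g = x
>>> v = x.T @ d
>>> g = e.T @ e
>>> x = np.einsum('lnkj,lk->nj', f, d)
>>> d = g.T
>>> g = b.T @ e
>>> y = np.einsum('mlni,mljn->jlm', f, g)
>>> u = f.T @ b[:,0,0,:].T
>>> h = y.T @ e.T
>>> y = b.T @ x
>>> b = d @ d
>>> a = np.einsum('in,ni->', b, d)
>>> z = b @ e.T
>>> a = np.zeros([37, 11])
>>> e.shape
(3, 37)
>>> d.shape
(37, 37)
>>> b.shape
(37, 37)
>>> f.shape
(13, 3, 37, 3)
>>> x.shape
(3, 3)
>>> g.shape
(13, 3, 37, 37)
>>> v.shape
(3, 5, 37)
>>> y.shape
(13, 3, 37, 3)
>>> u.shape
(3, 37, 3, 3)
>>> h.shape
(13, 3, 3)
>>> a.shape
(37, 11)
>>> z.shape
(37, 3)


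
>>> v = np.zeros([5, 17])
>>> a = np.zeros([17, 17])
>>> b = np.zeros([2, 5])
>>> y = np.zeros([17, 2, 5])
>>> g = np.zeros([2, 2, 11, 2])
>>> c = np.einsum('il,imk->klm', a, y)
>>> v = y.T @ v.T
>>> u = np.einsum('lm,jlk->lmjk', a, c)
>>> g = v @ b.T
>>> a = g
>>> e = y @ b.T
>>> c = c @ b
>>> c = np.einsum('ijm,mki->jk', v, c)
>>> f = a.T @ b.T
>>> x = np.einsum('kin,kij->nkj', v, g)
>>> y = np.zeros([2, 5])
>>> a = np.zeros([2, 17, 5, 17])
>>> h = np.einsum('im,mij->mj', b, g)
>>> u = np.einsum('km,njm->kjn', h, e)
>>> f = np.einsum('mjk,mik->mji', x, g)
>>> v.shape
(5, 2, 5)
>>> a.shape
(2, 17, 5, 17)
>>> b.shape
(2, 5)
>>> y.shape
(2, 5)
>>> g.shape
(5, 2, 2)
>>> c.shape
(2, 17)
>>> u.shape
(5, 2, 17)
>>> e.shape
(17, 2, 2)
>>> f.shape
(5, 5, 2)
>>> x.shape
(5, 5, 2)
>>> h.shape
(5, 2)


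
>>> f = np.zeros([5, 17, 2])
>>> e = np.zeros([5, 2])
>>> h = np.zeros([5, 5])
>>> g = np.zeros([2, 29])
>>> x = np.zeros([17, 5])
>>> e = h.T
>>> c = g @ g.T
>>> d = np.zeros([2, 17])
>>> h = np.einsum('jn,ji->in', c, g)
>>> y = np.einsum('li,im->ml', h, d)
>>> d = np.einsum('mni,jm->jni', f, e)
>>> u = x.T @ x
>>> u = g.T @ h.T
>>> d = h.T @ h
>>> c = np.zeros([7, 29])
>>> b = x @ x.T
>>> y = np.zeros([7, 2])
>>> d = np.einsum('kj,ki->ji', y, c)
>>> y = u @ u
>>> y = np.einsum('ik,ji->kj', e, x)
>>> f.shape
(5, 17, 2)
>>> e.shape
(5, 5)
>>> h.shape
(29, 2)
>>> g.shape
(2, 29)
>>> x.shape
(17, 5)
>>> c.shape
(7, 29)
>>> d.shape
(2, 29)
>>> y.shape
(5, 17)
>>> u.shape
(29, 29)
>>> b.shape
(17, 17)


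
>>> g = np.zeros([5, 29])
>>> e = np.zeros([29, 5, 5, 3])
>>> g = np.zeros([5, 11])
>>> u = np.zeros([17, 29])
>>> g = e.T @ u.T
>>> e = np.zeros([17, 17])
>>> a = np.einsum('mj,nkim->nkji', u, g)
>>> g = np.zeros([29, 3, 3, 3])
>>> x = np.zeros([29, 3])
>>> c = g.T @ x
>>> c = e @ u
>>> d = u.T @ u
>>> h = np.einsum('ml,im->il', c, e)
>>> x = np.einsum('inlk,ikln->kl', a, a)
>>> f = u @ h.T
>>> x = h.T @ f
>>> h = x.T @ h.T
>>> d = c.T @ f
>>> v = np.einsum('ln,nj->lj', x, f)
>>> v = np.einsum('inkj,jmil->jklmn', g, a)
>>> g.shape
(29, 3, 3, 3)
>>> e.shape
(17, 17)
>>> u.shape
(17, 29)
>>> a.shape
(3, 5, 29, 5)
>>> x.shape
(29, 17)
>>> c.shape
(17, 29)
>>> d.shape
(29, 17)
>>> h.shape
(17, 17)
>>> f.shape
(17, 17)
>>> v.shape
(3, 3, 5, 5, 3)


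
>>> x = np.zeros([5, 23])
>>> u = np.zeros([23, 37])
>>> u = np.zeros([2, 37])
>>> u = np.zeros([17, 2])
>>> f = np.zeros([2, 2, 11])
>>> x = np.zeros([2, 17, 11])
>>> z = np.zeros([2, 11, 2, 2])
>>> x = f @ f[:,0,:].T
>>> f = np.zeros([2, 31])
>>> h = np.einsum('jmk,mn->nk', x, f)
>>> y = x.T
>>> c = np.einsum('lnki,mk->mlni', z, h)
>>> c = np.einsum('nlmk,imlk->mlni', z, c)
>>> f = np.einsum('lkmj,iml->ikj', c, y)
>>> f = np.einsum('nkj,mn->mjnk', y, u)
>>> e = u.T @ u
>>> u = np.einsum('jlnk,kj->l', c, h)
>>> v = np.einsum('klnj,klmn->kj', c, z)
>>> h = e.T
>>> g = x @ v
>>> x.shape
(2, 2, 2)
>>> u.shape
(11,)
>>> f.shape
(17, 2, 2, 2)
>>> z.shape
(2, 11, 2, 2)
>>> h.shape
(2, 2)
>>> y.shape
(2, 2, 2)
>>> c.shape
(2, 11, 2, 31)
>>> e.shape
(2, 2)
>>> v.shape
(2, 31)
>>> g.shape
(2, 2, 31)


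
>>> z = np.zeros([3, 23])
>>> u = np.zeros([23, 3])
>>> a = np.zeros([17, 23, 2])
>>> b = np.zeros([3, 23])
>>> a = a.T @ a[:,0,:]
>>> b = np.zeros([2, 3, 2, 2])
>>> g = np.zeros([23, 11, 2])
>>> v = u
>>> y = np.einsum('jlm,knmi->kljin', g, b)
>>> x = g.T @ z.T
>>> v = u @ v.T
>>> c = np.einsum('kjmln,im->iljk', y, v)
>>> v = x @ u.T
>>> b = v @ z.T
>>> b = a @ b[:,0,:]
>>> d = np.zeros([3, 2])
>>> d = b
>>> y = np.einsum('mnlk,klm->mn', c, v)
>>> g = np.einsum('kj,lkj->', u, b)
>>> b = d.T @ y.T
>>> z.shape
(3, 23)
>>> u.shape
(23, 3)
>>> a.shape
(2, 23, 2)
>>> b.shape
(3, 23, 23)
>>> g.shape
()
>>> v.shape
(2, 11, 23)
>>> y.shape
(23, 2)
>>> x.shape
(2, 11, 3)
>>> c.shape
(23, 2, 11, 2)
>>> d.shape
(2, 23, 3)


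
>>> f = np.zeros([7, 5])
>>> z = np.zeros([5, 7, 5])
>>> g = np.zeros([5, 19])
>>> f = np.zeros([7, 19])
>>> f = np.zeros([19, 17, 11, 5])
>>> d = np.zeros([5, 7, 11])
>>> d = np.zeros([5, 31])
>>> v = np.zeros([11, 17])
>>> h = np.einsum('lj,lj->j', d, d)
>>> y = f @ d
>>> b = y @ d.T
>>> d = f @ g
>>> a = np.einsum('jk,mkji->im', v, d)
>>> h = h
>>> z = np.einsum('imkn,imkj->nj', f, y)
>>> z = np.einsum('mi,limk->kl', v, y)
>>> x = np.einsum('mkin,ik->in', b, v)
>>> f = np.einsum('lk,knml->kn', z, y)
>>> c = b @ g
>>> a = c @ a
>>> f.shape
(19, 17)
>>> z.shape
(31, 19)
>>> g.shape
(5, 19)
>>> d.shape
(19, 17, 11, 19)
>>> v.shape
(11, 17)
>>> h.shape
(31,)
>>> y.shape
(19, 17, 11, 31)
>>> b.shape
(19, 17, 11, 5)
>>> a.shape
(19, 17, 11, 19)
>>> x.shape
(11, 5)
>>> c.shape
(19, 17, 11, 19)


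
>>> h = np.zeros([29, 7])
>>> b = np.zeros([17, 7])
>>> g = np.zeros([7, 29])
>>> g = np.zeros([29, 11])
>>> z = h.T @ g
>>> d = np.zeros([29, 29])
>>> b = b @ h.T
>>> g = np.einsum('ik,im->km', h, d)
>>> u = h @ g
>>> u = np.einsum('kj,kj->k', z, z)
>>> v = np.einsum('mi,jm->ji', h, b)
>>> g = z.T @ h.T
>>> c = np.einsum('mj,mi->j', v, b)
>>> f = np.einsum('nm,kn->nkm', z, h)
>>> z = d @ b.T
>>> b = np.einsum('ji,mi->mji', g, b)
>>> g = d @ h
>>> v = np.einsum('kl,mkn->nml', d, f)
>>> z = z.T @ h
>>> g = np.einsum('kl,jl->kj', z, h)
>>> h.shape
(29, 7)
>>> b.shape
(17, 11, 29)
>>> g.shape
(17, 29)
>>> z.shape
(17, 7)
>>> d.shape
(29, 29)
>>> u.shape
(7,)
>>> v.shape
(11, 7, 29)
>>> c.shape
(7,)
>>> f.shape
(7, 29, 11)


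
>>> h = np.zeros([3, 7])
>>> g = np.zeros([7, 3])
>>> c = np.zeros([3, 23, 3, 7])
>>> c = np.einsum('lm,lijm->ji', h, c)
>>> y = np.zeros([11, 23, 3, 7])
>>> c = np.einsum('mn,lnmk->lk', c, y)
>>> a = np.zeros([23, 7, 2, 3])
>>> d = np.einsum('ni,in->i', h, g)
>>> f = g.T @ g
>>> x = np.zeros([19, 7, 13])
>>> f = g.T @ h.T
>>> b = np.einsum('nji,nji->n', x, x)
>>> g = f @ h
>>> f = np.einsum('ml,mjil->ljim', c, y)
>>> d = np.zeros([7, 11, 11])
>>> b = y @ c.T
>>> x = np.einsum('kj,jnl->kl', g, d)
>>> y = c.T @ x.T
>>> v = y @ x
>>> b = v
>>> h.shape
(3, 7)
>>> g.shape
(3, 7)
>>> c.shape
(11, 7)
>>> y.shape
(7, 3)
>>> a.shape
(23, 7, 2, 3)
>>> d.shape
(7, 11, 11)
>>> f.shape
(7, 23, 3, 11)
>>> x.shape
(3, 11)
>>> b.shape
(7, 11)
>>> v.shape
(7, 11)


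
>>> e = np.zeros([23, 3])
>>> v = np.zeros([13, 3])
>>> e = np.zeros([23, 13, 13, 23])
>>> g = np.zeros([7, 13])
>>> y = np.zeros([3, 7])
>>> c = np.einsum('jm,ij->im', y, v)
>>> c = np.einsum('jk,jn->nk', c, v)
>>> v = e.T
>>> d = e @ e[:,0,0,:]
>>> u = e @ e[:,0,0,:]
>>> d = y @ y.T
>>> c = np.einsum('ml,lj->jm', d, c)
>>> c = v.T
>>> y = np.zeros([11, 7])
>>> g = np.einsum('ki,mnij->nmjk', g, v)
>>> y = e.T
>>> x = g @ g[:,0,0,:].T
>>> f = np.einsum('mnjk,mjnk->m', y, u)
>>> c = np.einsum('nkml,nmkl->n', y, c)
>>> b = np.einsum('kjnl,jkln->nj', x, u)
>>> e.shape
(23, 13, 13, 23)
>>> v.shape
(23, 13, 13, 23)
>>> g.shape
(13, 23, 23, 7)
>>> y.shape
(23, 13, 13, 23)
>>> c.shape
(23,)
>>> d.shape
(3, 3)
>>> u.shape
(23, 13, 13, 23)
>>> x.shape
(13, 23, 23, 13)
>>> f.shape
(23,)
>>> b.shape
(23, 23)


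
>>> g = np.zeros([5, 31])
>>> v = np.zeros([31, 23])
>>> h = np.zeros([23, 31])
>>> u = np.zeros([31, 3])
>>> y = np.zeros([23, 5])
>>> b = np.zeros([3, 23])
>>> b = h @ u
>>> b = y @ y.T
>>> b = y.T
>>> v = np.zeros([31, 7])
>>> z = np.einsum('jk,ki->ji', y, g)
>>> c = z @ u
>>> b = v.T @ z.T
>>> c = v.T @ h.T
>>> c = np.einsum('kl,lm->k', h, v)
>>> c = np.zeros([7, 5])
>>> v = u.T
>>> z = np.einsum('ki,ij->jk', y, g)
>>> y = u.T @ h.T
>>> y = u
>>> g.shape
(5, 31)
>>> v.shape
(3, 31)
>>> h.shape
(23, 31)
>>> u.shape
(31, 3)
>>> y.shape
(31, 3)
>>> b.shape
(7, 23)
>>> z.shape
(31, 23)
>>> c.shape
(7, 5)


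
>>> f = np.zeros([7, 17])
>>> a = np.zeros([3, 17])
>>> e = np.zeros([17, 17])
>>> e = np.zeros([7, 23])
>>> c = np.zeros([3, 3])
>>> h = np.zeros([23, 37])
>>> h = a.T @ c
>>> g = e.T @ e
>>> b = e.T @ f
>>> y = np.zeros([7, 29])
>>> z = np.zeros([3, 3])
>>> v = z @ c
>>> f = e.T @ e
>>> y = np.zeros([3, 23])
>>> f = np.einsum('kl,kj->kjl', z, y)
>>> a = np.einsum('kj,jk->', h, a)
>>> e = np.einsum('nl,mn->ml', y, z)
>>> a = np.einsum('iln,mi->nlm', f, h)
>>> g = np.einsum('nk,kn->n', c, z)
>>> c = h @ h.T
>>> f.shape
(3, 23, 3)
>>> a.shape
(3, 23, 17)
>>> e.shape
(3, 23)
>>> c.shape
(17, 17)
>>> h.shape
(17, 3)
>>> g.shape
(3,)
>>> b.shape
(23, 17)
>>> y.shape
(3, 23)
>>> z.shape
(3, 3)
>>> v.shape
(3, 3)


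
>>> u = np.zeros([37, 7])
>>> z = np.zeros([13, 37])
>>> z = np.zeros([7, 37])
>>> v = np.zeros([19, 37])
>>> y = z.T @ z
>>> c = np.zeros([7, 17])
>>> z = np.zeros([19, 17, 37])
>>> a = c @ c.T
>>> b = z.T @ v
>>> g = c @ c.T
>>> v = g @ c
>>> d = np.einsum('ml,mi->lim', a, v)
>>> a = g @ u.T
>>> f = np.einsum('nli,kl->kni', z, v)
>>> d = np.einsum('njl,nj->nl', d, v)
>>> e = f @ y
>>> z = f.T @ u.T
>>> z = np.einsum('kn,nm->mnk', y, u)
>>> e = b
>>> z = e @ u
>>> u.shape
(37, 7)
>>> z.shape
(37, 17, 7)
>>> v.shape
(7, 17)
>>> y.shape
(37, 37)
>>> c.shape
(7, 17)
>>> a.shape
(7, 37)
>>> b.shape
(37, 17, 37)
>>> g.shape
(7, 7)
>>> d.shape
(7, 7)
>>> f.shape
(7, 19, 37)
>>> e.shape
(37, 17, 37)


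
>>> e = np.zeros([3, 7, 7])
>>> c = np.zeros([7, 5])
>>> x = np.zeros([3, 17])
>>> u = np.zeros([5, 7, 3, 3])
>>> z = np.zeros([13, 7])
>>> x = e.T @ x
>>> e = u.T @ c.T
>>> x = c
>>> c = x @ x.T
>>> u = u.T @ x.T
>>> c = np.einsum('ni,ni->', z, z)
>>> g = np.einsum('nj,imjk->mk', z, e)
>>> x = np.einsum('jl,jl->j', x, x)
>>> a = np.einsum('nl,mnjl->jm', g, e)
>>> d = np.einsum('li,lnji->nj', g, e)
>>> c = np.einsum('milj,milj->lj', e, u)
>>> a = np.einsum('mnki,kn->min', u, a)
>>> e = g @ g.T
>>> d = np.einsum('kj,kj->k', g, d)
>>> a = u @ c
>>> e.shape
(3, 3)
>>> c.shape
(7, 7)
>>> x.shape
(7,)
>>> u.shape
(3, 3, 7, 7)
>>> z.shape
(13, 7)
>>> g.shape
(3, 7)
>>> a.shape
(3, 3, 7, 7)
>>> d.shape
(3,)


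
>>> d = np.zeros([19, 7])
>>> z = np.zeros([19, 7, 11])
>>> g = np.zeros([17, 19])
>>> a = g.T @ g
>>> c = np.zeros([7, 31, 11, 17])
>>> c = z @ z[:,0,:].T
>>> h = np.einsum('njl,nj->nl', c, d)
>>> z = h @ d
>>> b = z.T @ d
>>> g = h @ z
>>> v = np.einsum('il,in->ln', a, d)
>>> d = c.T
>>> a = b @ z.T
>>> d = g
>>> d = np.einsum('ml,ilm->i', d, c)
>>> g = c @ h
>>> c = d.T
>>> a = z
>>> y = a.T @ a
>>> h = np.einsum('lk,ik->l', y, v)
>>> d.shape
(19,)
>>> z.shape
(19, 7)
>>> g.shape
(19, 7, 19)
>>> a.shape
(19, 7)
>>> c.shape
(19,)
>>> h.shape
(7,)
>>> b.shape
(7, 7)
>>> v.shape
(19, 7)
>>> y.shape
(7, 7)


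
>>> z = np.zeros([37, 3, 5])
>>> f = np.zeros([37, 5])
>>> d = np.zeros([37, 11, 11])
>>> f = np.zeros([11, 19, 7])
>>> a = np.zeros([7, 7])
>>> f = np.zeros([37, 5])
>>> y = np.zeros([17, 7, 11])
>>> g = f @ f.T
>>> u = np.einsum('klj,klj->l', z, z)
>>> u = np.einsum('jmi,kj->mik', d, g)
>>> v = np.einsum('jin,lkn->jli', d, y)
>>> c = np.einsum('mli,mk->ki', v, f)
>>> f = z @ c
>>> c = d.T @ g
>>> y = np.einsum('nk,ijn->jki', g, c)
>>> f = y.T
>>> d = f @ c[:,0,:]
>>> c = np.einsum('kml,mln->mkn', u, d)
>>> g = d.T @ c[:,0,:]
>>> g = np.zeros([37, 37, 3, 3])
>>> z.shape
(37, 3, 5)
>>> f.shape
(11, 37, 11)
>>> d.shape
(11, 37, 37)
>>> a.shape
(7, 7)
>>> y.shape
(11, 37, 11)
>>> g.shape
(37, 37, 3, 3)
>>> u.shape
(11, 11, 37)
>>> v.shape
(37, 17, 11)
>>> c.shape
(11, 11, 37)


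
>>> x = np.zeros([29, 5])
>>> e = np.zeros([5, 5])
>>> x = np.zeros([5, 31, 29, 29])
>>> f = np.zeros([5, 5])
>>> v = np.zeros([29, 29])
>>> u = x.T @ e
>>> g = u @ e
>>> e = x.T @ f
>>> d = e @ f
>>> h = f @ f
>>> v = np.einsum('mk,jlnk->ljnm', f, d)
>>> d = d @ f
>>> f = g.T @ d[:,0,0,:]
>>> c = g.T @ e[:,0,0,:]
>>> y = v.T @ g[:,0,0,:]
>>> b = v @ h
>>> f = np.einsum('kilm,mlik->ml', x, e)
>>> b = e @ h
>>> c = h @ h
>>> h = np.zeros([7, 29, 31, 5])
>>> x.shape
(5, 31, 29, 29)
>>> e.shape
(29, 29, 31, 5)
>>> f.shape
(29, 29)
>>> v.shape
(29, 29, 31, 5)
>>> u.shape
(29, 29, 31, 5)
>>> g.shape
(29, 29, 31, 5)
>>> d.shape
(29, 29, 31, 5)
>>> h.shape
(7, 29, 31, 5)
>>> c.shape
(5, 5)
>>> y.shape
(5, 31, 29, 5)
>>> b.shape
(29, 29, 31, 5)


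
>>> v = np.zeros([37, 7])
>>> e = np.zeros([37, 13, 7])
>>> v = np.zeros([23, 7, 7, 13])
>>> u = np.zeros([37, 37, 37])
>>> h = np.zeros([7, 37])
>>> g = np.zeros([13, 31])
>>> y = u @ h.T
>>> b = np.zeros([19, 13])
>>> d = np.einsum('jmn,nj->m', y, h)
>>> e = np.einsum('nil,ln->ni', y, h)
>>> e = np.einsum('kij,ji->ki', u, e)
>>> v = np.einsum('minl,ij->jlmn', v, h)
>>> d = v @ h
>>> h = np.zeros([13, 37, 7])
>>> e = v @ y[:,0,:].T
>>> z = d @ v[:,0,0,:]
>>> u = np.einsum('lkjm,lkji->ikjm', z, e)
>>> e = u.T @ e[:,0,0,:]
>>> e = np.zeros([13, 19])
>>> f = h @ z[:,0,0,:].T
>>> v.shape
(37, 13, 23, 7)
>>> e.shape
(13, 19)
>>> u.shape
(37, 13, 23, 7)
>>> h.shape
(13, 37, 7)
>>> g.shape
(13, 31)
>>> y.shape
(37, 37, 7)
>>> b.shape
(19, 13)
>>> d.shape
(37, 13, 23, 37)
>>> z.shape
(37, 13, 23, 7)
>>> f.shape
(13, 37, 37)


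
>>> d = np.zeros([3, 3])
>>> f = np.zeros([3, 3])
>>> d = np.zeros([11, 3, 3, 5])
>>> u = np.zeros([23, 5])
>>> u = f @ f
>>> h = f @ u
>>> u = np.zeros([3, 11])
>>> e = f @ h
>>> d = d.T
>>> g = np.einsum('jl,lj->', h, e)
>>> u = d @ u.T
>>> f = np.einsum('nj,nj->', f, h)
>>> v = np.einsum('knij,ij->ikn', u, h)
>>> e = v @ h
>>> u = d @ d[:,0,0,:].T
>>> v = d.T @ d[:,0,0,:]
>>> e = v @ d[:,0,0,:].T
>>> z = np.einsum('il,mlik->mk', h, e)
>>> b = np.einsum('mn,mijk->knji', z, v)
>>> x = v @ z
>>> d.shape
(5, 3, 3, 11)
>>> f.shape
()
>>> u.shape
(5, 3, 3, 5)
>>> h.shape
(3, 3)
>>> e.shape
(11, 3, 3, 5)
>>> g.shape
()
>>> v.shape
(11, 3, 3, 11)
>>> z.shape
(11, 5)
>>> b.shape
(11, 5, 3, 3)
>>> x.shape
(11, 3, 3, 5)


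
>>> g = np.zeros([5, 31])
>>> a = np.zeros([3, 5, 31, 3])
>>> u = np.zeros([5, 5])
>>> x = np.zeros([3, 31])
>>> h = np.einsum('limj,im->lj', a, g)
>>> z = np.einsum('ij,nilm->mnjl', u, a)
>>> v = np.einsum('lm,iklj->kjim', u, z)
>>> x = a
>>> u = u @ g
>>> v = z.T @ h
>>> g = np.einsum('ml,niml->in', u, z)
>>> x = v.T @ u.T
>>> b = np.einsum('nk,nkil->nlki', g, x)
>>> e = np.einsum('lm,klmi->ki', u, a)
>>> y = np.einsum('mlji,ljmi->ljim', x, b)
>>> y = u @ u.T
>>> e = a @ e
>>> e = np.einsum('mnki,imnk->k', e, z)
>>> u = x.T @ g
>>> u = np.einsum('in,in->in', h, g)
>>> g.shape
(3, 3)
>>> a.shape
(3, 5, 31, 3)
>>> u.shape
(3, 3)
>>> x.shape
(3, 3, 5, 5)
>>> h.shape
(3, 3)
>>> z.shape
(3, 3, 5, 31)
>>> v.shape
(31, 5, 3, 3)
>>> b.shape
(3, 5, 3, 5)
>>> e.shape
(31,)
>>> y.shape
(5, 5)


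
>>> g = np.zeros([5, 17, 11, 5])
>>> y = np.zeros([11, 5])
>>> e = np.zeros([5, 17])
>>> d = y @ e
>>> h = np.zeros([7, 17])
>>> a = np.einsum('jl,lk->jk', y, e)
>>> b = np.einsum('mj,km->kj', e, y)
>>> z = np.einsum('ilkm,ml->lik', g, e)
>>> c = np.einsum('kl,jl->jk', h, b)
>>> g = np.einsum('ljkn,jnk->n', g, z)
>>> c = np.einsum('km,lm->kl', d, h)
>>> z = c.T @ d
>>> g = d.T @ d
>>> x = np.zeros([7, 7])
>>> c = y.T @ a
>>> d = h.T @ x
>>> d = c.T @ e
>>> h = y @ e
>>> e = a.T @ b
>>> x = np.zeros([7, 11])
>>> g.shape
(17, 17)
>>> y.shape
(11, 5)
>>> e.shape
(17, 17)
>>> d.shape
(17, 17)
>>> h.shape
(11, 17)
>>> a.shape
(11, 17)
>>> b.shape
(11, 17)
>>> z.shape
(7, 17)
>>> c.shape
(5, 17)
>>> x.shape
(7, 11)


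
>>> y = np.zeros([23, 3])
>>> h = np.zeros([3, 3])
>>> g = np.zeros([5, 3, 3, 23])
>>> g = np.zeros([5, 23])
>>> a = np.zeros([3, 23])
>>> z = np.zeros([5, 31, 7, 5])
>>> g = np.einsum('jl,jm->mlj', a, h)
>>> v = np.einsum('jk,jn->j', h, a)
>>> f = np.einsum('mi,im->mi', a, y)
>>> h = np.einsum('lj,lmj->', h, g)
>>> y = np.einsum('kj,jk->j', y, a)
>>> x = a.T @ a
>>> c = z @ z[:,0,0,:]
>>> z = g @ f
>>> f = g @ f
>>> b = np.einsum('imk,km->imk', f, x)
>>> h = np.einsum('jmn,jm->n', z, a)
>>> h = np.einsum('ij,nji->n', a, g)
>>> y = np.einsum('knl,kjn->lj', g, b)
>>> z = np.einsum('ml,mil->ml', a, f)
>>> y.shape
(3, 23)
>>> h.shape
(3,)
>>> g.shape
(3, 23, 3)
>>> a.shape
(3, 23)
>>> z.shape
(3, 23)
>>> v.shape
(3,)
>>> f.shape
(3, 23, 23)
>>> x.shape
(23, 23)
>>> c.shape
(5, 31, 7, 5)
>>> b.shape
(3, 23, 23)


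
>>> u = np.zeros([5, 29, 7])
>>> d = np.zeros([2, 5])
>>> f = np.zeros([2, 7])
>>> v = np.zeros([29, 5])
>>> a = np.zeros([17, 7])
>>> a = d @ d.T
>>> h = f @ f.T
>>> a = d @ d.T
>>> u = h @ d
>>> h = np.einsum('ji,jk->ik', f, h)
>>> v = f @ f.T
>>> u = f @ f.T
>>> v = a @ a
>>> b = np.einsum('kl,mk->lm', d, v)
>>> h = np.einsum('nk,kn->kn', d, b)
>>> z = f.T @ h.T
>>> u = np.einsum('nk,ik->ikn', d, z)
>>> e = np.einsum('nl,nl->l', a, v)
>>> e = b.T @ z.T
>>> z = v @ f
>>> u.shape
(7, 5, 2)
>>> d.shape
(2, 5)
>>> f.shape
(2, 7)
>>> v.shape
(2, 2)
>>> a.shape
(2, 2)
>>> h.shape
(5, 2)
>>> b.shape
(5, 2)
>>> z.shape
(2, 7)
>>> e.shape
(2, 7)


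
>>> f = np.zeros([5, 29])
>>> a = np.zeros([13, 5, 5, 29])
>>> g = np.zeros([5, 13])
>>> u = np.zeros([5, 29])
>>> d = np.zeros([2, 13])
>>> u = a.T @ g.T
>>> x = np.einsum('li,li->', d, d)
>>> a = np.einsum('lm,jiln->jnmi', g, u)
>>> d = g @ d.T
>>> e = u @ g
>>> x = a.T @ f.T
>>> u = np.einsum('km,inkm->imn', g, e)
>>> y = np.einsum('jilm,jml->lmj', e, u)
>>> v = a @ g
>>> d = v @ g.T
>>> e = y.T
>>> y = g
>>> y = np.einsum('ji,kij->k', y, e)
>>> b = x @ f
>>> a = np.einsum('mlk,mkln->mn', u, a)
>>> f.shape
(5, 29)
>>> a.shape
(29, 5)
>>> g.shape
(5, 13)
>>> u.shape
(29, 13, 5)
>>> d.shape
(29, 5, 13, 5)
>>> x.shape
(5, 13, 5, 5)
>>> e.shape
(29, 13, 5)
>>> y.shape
(29,)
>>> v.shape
(29, 5, 13, 13)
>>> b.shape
(5, 13, 5, 29)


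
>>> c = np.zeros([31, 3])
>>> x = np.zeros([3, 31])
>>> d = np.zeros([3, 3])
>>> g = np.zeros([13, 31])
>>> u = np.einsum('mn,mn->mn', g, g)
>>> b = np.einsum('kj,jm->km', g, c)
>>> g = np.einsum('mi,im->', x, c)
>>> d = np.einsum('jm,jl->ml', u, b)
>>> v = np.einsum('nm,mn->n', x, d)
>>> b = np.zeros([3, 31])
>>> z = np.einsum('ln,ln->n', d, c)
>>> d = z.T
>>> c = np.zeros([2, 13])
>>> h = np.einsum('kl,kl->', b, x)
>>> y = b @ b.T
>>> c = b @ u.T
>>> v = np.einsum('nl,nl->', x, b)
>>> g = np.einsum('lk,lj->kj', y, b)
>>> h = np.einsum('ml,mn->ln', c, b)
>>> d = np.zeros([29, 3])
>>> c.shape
(3, 13)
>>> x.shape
(3, 31)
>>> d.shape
(29, 3)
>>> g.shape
(3, 31)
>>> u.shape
(13, 31)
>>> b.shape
(3, 31)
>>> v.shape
()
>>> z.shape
(3,)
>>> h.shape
(13, 31)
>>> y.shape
(3, 3)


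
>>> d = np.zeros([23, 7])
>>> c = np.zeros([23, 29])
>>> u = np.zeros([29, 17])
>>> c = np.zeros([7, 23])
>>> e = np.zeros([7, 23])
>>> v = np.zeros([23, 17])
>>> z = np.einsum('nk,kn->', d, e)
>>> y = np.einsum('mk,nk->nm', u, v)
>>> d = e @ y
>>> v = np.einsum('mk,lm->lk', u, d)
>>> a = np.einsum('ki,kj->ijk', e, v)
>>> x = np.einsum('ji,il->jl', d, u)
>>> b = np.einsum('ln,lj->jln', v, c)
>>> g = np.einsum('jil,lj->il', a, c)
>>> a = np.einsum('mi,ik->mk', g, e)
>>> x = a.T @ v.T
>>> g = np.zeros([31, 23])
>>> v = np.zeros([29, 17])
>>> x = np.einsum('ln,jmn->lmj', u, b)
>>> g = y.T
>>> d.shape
(7, 29)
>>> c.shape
(7, 23)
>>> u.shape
(29, 17)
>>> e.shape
(7, 23)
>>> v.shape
(29, 17)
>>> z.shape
()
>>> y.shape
(23, 29)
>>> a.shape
(17, 23)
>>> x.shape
(29, 7, 23)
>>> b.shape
(23, 7, 17)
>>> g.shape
(29, 23)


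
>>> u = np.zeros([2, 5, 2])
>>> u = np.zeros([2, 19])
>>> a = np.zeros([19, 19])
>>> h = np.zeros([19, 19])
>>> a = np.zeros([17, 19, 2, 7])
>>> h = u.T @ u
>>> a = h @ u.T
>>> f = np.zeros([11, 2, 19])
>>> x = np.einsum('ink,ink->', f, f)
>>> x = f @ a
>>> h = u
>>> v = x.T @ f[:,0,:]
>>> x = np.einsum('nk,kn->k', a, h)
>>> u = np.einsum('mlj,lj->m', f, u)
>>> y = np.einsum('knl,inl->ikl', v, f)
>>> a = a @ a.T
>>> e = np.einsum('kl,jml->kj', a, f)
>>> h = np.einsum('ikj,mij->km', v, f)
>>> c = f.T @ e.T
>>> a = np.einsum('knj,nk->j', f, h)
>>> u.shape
(11,)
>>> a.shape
(19,)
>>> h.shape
(2, 11)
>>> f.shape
(11, 2, 19)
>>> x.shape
(2,)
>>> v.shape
(2, 2, 19)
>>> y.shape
(11, 2, 19)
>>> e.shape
(19, 11)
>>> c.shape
(19, 2, 19)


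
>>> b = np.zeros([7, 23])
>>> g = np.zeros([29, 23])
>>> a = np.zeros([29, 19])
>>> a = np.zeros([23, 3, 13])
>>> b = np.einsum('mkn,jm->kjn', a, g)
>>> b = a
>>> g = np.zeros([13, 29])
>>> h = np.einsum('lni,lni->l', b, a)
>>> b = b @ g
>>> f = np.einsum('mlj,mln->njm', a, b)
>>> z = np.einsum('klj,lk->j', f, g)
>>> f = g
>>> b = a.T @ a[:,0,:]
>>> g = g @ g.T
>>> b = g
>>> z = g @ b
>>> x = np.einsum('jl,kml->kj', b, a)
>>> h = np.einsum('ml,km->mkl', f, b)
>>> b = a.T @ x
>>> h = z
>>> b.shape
(13, 3, 13)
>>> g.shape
(13, 13)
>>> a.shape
(23, 3, 13)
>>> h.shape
(13, 13)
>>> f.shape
(13, 29)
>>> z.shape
(13, 13)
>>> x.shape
(23, 13)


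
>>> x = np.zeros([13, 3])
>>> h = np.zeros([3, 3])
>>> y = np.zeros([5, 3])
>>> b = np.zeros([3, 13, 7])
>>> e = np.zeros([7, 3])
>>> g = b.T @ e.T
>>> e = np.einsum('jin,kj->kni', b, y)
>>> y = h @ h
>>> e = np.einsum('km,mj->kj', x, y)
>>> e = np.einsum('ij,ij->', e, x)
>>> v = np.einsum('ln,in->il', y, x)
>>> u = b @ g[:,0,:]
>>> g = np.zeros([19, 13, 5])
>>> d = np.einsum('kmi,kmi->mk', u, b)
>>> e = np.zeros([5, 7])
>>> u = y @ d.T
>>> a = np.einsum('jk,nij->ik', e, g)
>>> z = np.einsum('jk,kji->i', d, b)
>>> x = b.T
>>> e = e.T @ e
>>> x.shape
(7, 13, 3)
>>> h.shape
(3, 3)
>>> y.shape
(3, 3)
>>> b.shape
(3, 13, 7)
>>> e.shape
(7, 7)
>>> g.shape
(19, 13, 5)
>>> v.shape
(13, 3)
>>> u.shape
(3, 13)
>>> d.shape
(13, 3)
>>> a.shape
(13, 7)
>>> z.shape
(7,)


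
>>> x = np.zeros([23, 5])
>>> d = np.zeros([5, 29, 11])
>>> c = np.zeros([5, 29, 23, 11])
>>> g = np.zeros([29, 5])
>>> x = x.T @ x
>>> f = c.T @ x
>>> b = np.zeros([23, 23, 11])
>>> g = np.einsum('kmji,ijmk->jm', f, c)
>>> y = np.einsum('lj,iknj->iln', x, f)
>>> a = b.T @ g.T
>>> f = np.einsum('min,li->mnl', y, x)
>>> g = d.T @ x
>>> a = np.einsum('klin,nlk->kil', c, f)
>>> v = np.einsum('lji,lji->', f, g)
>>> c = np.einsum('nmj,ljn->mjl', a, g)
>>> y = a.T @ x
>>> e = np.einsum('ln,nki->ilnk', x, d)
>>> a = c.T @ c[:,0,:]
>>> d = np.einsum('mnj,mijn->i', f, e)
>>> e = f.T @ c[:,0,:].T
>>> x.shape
(5, 5)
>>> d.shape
(5,)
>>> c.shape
(23, 29, 11)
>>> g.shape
(11, 29, 5)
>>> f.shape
(11, 29, 5)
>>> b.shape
(23, 23, 11)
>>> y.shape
(29, 23, 5)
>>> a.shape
(11, 29, 11)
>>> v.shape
()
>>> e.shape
(5, 29, 23)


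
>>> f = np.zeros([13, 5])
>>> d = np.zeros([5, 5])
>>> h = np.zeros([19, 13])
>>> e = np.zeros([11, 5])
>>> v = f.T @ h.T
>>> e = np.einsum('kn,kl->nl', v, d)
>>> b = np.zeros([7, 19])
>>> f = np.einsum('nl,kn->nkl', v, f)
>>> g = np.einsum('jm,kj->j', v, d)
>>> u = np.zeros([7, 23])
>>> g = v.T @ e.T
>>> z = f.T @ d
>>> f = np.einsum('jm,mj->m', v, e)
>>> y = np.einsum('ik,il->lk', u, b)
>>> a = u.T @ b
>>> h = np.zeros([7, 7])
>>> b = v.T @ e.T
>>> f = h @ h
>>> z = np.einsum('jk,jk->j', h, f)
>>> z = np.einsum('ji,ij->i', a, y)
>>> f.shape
(7, 7)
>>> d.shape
(5, 5)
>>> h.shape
(7, 7)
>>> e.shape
(19, 5)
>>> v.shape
(5, 19)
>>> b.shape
(19, 19)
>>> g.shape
(19, 19)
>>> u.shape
(7, 23)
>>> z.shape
(19,)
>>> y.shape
(19, 23)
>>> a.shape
(23, 19)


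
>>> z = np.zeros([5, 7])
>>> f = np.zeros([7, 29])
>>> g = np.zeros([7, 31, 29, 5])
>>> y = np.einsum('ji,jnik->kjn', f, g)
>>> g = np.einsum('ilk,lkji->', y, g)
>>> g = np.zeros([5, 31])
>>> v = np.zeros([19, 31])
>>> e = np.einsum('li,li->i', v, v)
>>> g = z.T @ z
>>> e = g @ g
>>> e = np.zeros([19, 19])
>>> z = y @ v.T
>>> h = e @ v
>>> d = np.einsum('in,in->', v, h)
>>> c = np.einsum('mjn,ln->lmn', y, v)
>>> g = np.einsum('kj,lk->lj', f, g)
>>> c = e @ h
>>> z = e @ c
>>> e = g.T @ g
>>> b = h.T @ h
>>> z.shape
(19, 31)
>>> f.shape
(7, 29)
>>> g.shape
(7, 29)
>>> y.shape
(5, 7, 31)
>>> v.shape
(19, 31)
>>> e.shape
(29, 29)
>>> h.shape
(19, 31)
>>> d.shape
()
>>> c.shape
(19, 31)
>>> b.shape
(31, 31)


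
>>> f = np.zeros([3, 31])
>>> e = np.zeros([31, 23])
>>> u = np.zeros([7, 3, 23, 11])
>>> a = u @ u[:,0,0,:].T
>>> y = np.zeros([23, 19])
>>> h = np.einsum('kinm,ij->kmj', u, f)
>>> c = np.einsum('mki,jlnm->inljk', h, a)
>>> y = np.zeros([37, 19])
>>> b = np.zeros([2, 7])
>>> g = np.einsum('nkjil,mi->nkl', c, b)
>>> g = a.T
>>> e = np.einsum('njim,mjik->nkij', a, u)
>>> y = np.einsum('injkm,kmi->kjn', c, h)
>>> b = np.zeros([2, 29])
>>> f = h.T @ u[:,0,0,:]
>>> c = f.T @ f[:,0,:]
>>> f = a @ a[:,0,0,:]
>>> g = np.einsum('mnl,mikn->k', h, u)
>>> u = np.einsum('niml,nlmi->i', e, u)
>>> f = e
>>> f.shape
(7, 11, 23, 3)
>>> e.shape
(7, 11, 23, 3)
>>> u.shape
(11,)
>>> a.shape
(7, 3, 23, 7)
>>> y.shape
(7, 3, 23)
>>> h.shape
(7, 11, 31)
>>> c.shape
(11, 11, 11)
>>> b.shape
(2, 29)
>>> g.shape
(23,)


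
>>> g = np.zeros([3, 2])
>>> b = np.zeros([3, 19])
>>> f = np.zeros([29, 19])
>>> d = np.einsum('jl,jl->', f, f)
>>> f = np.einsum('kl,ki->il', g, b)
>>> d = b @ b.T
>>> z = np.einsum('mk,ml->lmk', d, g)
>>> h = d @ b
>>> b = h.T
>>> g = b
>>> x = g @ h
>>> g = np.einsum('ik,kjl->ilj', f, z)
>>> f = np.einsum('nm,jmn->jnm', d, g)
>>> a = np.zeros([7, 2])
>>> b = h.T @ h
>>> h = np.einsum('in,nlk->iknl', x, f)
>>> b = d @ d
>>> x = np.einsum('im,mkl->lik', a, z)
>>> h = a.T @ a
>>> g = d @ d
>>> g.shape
(3, 3)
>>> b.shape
(3, 3)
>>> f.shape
(19, 3, 3)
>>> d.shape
(3, 3)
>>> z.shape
(2, 3, 3)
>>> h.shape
(2, 2)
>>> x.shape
(3, 7, 3)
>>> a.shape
(7, 2)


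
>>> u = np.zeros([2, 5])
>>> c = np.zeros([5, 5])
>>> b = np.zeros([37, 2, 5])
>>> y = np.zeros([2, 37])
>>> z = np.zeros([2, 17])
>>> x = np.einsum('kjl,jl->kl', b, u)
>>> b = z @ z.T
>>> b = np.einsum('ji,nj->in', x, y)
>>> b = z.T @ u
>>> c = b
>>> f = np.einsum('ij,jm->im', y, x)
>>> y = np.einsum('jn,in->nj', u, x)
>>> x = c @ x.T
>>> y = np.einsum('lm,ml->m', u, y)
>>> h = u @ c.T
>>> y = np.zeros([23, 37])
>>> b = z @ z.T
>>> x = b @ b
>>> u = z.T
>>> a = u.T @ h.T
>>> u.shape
(17, 2)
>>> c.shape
(17, 5)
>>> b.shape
(2, 2)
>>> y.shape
(23, 37)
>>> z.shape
(2, 17)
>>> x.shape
(2, 2)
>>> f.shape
(2, 5)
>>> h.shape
(2, 17)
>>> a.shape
(2, 2)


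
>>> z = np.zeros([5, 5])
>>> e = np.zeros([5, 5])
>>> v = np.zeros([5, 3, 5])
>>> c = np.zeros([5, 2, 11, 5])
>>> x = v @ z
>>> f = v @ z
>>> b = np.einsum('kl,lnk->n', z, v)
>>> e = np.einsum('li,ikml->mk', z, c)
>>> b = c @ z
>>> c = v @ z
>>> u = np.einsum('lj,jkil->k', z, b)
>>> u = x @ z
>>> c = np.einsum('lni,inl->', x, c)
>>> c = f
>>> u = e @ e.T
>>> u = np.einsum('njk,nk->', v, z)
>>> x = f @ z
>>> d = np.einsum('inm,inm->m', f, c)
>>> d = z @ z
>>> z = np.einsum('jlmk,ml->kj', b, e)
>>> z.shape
(5, 5)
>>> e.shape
(11, 2)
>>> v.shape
(5, 3, 5)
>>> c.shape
(5, 3, 5)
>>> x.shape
(5, 3, 5)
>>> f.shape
(5, 3, 5)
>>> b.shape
(5, 2, 11, 5)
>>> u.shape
()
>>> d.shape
(5, 5)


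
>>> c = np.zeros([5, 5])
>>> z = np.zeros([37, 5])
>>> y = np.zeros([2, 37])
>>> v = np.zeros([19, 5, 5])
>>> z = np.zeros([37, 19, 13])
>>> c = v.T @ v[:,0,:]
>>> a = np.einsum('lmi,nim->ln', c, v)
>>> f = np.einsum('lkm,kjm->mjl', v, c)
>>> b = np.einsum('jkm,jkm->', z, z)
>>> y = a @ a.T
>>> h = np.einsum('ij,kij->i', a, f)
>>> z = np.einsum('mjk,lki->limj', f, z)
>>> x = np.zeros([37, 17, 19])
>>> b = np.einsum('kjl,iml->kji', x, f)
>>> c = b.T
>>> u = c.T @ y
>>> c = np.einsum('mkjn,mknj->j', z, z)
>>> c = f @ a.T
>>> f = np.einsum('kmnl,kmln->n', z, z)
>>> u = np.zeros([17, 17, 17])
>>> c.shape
(5, 5, 5)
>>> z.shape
(37, 13, 5, 5)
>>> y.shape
(5, 5)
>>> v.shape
(19, 5, 5)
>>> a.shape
(5, 19)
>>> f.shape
(5,)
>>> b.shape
(37, 17, 5)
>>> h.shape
(5,)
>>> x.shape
(37, 17, 19)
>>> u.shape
(17, 17, 17)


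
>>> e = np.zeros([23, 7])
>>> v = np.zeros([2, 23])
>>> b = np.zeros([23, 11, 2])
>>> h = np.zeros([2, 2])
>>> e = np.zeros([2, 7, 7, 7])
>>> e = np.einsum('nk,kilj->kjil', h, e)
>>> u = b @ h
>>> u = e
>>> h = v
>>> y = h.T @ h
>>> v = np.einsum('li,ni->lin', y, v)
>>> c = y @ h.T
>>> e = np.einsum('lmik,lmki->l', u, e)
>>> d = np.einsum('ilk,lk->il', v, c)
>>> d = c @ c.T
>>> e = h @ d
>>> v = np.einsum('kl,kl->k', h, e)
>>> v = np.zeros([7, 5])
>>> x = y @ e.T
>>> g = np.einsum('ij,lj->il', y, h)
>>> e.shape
(2, 23)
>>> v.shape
(7, 5)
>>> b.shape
(23, 11, 2)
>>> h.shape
(2, 23)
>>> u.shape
(2, 7, 7, 7)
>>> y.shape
(23, 23)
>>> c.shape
(23, 2)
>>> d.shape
(23, 23)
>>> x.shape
(23, 2)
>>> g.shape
(23, 2)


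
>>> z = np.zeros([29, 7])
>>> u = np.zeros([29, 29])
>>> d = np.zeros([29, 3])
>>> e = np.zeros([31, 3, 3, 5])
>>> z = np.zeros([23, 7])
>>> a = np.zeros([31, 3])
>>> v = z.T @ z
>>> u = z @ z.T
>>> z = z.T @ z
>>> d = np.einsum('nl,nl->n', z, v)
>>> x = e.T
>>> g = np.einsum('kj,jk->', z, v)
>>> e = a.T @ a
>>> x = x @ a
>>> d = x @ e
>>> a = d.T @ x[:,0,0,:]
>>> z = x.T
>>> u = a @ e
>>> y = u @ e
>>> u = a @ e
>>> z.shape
(3, 3, 3, 5)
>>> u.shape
(3, 3, 3, 3)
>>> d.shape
(5, 3, 3, 3)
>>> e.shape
(3, 3)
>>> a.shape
(3, 3, 3, 3)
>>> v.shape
(7, 7)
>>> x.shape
(5, 3, 3, 3)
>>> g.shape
()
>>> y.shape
(3, 3, 3, 3)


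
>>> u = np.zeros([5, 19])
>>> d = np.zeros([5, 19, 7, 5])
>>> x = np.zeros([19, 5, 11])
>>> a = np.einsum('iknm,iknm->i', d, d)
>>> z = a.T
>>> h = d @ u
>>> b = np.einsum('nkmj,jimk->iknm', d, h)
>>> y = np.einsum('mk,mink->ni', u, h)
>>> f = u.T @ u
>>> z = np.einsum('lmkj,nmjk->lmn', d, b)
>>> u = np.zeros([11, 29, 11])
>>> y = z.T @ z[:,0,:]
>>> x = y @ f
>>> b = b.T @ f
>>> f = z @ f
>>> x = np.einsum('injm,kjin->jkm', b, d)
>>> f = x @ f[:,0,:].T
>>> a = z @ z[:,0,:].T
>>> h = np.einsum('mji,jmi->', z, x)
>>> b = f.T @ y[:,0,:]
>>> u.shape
(11, 29, 11)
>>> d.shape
(5, 19, 7, 5)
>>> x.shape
(19, 5, 19)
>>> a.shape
(5, 19, 5)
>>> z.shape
(5, 19, 19)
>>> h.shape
()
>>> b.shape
(5, 5, 19)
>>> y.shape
(19, 19, 19)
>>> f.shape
(19, 5, 5)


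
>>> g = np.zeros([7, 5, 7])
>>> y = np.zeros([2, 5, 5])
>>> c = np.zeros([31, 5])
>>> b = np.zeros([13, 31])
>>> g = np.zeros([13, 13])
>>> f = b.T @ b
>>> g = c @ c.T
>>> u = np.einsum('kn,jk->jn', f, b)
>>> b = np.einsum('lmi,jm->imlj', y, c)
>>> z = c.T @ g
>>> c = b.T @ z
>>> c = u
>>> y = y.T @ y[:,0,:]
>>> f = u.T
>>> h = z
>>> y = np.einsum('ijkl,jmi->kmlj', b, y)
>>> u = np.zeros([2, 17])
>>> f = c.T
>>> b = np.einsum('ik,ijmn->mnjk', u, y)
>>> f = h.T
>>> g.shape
(31, 31)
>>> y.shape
(2, 5, 31, 5)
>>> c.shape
(13, 31)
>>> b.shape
(31, 5, 5, 17)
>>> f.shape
(31, 5)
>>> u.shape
(2, 17)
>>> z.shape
(5, 31)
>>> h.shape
(5, 31)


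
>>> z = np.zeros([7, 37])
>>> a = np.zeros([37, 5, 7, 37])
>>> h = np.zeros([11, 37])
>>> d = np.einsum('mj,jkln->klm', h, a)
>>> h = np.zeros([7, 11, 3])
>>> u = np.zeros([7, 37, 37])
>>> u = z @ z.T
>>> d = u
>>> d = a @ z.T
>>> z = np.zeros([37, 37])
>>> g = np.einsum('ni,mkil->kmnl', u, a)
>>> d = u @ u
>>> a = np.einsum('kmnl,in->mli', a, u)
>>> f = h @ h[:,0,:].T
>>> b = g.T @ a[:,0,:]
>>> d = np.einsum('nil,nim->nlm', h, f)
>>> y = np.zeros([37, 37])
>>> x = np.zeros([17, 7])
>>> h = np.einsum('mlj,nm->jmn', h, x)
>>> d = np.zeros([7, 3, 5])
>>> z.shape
(37, 37)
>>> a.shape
(5, 37, 7)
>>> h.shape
(3, 7, 17)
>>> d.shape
(7, 3, 5)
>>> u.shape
(7, 7)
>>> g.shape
(5, 37, 7, 37)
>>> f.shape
(7, 11, 7)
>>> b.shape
(37, 7, 37, 7)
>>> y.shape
(37, 37)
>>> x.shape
(17, 7)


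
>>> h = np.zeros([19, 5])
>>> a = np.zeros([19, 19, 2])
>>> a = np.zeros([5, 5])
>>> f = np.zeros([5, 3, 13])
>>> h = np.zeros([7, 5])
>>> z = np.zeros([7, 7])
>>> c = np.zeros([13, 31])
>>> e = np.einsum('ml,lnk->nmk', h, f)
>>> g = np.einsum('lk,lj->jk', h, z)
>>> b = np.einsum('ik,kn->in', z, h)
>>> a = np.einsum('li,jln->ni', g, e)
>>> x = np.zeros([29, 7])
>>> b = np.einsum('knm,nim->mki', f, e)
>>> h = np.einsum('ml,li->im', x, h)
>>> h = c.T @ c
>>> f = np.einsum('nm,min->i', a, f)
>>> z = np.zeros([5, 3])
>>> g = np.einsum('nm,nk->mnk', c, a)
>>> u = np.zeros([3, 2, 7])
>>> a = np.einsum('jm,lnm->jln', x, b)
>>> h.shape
(31, 31)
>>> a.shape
(29, 13, 5)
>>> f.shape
(3,)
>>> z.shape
(5, 3)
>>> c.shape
(13, 31)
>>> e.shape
(3, 7, 13)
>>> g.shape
(31, 13, 5)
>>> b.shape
(13, 5, 7)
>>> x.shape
(29, 7)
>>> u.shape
(3, 2, 7)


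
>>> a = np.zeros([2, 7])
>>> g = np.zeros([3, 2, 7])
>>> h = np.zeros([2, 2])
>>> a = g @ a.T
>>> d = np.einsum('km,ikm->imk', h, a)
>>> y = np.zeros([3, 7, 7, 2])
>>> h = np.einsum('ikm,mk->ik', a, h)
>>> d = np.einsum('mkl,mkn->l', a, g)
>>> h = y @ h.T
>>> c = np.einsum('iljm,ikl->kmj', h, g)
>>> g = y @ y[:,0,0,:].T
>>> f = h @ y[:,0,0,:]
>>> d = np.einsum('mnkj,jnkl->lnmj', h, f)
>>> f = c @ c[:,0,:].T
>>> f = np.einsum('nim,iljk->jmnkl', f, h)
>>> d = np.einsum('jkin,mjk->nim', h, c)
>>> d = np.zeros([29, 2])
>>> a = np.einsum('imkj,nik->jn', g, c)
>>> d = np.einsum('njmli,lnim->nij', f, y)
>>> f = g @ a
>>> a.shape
(3, 2)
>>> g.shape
(3, 7, 7, 3)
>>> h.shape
(3, 7, 7, 3)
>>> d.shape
(7, 7, 2)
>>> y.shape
(3, 7, 7, 2)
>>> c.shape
(2, 3, 7)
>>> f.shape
(3, 7, 7, 2)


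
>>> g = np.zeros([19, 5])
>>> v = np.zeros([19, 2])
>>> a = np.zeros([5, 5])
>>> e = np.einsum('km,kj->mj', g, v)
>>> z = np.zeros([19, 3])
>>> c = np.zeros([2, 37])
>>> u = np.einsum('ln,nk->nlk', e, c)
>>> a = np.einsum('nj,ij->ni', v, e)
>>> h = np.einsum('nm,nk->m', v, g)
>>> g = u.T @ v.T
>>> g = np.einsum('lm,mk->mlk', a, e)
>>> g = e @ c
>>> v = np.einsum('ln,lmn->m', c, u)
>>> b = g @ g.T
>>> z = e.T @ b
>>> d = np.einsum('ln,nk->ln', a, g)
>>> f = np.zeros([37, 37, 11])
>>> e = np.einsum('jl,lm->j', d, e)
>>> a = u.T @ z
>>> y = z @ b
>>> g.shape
(5, 37)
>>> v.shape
(5,)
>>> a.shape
(37, 5, 5)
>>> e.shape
(19,)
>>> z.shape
(2, 5)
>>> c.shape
(2, 37)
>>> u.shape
(2, 5, 37)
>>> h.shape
(2,)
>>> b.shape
(5, 5)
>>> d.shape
(19, 5)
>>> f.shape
(37, 37, 11)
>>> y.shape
(2, 5)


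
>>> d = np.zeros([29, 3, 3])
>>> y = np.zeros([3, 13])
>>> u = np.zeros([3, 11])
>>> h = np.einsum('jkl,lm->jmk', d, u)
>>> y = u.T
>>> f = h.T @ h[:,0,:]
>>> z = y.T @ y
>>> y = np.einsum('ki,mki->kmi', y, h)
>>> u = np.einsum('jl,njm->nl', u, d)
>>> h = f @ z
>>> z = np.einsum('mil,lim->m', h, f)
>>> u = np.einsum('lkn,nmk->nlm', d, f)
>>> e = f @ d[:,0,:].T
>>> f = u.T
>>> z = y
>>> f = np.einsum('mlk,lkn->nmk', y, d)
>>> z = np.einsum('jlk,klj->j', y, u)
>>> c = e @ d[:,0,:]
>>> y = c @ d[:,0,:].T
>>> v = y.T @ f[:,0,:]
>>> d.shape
(29, 3, 3)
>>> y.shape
(3, 11, 29)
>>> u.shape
(3, 29, 11)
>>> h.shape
(3, 11, 3)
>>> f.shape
(3, 11, 3)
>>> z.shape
(11,)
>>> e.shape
(3, 11, 29)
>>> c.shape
(3, 11, 3)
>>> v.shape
(29, 11, 3)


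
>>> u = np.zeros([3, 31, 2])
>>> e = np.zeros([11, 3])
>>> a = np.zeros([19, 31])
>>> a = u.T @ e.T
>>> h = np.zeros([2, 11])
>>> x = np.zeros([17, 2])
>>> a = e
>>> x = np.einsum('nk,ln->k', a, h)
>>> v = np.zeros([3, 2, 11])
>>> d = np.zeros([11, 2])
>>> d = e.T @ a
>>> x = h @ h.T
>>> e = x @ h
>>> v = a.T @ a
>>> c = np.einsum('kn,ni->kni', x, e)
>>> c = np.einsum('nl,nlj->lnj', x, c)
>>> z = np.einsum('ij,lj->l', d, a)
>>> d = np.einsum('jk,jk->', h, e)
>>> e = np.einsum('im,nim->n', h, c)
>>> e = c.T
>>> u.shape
(3, 31, 2)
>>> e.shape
(11, 2, 2)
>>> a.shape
(11, 3)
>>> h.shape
(2, 11)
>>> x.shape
(2, 2)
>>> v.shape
(3, 3)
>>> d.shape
()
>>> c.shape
(2, 2, 11)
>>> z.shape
(11,)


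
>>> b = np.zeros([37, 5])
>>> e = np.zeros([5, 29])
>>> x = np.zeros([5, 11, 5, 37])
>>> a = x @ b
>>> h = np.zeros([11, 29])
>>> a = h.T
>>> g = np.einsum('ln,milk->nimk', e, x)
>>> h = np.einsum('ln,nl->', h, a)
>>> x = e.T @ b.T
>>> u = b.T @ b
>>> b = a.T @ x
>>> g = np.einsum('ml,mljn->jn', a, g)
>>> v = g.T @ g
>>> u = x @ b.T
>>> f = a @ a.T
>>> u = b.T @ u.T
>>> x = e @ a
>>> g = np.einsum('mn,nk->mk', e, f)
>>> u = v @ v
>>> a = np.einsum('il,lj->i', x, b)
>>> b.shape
(11, 37)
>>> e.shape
(5, 29)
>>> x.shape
(5, 11)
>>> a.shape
(5,)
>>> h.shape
()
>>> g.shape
(5, 29)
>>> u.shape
(37, 37)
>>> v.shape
(37, 37)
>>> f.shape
(29, 29)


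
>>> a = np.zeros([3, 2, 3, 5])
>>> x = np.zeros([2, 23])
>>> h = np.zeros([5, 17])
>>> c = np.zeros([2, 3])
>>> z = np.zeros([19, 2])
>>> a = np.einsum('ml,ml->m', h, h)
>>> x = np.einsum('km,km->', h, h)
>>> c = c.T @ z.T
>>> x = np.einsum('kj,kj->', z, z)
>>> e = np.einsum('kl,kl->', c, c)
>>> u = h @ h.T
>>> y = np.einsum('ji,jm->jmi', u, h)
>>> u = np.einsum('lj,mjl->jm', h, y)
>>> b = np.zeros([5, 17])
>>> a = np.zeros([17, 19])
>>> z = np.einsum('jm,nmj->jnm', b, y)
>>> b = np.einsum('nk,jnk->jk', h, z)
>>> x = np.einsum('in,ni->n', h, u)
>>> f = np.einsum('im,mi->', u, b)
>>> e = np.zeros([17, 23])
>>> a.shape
(17, 19)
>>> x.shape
(17,)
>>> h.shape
(5, 17)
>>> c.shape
(3, 19)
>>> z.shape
(5, 5, 17)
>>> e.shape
(17, 23)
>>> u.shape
(17, 5)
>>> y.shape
(5, 17, 5)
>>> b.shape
(5, 17)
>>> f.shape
()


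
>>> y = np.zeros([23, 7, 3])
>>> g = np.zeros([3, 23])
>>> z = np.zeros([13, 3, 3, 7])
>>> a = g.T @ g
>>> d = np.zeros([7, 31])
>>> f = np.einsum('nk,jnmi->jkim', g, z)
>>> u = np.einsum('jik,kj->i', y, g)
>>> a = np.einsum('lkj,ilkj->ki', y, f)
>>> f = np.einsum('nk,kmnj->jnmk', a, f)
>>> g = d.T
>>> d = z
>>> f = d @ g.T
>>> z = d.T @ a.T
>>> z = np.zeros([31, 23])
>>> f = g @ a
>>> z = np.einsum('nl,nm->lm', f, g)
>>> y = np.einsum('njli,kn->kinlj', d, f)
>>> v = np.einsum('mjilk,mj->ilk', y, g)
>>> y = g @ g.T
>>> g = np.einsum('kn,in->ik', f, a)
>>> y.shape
(31, 31)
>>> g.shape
(7, 31)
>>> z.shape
(13, 7)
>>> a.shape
(7, 13)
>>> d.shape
(13, 3, 3, 7)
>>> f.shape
(31, 13)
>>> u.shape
(7,)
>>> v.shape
(13, 3, 3)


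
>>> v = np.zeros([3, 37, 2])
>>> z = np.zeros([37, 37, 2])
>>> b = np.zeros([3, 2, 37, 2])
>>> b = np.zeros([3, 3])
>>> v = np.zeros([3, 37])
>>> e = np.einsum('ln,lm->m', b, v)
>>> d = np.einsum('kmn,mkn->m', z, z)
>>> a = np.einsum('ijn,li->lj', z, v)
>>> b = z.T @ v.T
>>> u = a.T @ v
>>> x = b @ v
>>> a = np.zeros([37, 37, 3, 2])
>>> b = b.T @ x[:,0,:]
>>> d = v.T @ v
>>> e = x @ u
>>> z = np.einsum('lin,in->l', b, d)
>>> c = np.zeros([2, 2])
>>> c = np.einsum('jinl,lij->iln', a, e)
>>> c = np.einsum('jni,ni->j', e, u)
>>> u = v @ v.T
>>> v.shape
(3, 37)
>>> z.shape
(3,)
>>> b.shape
(3, 37, 37)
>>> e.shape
(2, 37, 37)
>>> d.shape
(37, 37)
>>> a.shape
(37, 37, 3, 2)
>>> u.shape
(3, 3)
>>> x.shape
(2, 37, 37)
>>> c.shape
(2,)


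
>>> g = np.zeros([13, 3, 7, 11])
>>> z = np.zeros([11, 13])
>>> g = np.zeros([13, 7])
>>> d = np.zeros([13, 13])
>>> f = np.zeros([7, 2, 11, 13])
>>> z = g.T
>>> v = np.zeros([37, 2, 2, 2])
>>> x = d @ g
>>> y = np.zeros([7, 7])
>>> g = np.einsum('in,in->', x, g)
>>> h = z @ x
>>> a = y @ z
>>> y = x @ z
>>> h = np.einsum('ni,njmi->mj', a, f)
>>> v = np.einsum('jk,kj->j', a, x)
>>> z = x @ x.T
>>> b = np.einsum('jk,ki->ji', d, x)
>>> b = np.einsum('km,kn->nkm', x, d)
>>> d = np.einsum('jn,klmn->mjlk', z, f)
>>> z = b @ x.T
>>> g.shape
()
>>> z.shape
(13, 13, 13)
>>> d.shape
(11, 13, 2, 7)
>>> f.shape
(7, 2, 11, 13)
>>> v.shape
(7,)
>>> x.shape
(13, 7)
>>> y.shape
(13, 13)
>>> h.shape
(11, 2)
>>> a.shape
(7, 13)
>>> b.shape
(13, 13, 7)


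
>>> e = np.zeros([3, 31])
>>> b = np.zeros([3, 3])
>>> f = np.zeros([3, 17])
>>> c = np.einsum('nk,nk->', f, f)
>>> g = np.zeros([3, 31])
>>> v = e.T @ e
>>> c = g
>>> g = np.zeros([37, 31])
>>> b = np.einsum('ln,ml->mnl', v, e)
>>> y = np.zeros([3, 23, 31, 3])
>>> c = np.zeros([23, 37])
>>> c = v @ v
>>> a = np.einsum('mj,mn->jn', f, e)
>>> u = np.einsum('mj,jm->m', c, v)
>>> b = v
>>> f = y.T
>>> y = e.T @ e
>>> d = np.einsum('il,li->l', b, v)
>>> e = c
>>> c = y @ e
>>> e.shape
(31, 31)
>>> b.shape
(31, 31)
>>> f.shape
(3, 31, 23, 3)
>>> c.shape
(31, 31)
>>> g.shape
(37, 31)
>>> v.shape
(31, 31)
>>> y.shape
(31, 31)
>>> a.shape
(17, 31)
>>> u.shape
(31,)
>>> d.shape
(31,)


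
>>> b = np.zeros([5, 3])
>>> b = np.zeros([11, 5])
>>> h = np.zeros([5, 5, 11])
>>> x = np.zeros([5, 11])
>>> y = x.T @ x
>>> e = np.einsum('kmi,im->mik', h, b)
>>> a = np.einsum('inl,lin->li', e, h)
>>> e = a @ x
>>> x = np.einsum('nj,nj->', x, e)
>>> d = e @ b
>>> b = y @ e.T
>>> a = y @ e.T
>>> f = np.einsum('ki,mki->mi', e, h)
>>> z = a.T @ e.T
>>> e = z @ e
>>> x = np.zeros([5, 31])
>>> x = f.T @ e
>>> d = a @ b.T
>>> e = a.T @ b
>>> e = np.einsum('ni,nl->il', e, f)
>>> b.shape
(11, 5)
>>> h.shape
(5, 5, 11)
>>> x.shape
(11, 11)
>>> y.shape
(11, 11)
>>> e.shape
(5, 11)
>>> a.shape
(11, 5)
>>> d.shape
(11, 11)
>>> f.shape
(5, 11)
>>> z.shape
(5, 5)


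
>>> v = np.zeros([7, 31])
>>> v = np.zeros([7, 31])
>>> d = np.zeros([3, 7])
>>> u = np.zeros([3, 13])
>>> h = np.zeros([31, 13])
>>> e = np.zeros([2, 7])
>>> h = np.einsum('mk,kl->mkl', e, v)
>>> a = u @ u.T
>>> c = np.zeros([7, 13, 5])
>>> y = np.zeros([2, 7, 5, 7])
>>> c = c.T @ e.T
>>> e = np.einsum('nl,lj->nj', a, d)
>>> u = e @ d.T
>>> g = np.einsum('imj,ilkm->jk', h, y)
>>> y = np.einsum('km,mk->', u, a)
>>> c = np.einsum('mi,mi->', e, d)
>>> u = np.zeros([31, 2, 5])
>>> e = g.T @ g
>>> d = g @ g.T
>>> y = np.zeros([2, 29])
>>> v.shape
(7, 31)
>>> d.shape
(31, 31)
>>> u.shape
(31, 2, 5)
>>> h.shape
(2, 7, 31)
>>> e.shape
(5, 5)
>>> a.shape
(3, 3)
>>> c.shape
()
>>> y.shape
(2, 29)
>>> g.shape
(31, 5)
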